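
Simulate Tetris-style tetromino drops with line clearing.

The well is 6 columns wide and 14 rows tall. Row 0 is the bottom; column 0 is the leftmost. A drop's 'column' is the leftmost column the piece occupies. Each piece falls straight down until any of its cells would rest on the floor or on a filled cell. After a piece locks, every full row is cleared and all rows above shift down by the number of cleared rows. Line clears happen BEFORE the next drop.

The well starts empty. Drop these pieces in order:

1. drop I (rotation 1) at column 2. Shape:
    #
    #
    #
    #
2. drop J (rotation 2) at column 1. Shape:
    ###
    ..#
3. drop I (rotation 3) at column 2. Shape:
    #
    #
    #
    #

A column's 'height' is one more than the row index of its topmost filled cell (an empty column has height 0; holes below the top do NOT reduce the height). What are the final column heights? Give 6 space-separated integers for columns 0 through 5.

Drop 1: I rot1 at col 2 lands with bottom-row=0; cleared 0 line(s) (total 0); column heights now [0 0 4 0 0 0], max=4
Drop 2: J rot2 at col 1 lands with bottom-row=3; cleared 0 line(s) (total 0); column heights now [0 5 5 5 0 0], max=5
Drop 3: I rot3 at col 2 lands with bottom-row=5; cleared 0 line(s) (total 0); column heights now [0 5 9 5 0 0], max=9

Answer: 0 5 9 5 0 0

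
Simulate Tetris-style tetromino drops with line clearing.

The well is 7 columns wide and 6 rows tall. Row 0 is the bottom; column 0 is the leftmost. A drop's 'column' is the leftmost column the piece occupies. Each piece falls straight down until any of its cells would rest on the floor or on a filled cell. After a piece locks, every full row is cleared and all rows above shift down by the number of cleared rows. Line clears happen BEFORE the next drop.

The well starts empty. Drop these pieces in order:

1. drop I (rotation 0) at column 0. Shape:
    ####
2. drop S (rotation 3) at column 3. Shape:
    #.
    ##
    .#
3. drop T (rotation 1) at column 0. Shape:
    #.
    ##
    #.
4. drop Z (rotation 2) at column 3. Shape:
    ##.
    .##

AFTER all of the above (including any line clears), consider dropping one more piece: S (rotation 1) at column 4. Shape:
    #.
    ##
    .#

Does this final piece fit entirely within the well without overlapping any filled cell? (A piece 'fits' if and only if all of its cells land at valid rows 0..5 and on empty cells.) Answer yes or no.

Drop 1: I rot0 at col 0 lands with bottom-row=0; cleared 0 line(s) (total 0); column heights now [1 1 1 1 0 0 0], max=1
Drop 2: S rot3 at col 3 lands with bottom-row=0; cleared 0 line(s) (total 0); column heights now [1 1 1 3 2 0 0], max=3
Drop 3: T rot1 at col 0 lands with bottom-row=1; cleared 0 line(s) (total 0); column heights now [4 3 1 3 2 0 0], max=4
Drop 4: Z rot2 at col 3 lands with bottom-row=2; cleared 0 line(s) (total 0); column heights now [4 3 1 4 4 3 0], max=4
Test piece S rot1 at col 4 (width 2): heights before test = [4 3 1 4 4 3 0]; fits = True

Answer: yes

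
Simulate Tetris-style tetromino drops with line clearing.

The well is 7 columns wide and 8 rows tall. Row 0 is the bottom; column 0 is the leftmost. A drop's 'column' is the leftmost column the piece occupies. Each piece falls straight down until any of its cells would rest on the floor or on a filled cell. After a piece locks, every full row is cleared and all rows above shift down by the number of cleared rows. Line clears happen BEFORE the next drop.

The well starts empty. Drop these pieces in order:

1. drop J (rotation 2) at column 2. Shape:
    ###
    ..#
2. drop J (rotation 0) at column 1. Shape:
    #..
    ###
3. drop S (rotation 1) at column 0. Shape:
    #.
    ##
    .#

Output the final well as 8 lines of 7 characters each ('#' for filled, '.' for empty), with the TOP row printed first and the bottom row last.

Drop 1: J rot2 at col 2 lands with bottom-row=0; cleared 0 line(s) (total 0); column heights now [0 0 2 2 2 0 0], max=2
Drop 2: J rot0 at col 1 lands with bottom-row=2; cleared 0 line(s) (total 0); column heights now [0 4 3 3 2 0 0], max=4
Drop 3: S rot1 at col 0 lands with bottom-row=4; cleared 0 line(s) (total 0); column heights now [7 6 3 3 2 0 0], max=7

Answer: .......
#......
##.....
.#.....
.#.....
.###...
..###..
....#..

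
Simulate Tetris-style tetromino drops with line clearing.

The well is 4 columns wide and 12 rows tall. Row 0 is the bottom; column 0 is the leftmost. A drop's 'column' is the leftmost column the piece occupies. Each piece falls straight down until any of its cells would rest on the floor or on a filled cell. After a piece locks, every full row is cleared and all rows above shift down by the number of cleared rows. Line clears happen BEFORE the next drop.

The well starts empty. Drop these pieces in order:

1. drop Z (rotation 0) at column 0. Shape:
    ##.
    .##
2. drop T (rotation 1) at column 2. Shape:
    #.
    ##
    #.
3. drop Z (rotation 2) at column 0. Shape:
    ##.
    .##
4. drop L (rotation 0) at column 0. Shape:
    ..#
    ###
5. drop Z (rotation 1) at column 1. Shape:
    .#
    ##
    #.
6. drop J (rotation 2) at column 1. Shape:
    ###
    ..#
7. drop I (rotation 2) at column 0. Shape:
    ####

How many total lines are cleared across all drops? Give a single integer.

Drop 1: Z rot0 at col 0 lands with bottom-row=0; cleared 0 line(s) (total 0); column heights now [2 2 1 0], max=2
Drop 2: T rot1 at col 2 lands with bottom-row=1; cleared 0 line(s) (total 0); column heights now [2 2 4 3], max=4
Drop 3: Z rot2 at col 0 lands with bottom-row=4; cleared 0 line(s) (total 0); column heights now [6 6 5 3], max=6
Drop 4: L rot0 at col 0 lands with bottom-row=6; cleared 0 line(s) (total 0); column heights now [7 7 8 3], max=8
Drop 5: Z rot1 at col 1 lands with bottom-row=7; cleared 0 line(s) (total 0); column heights now [7 9 10 3], max=10
Drop 6: J rot2 at col 1 lands with bottom-row=9; cleared 0 line(s) (total 0); column heights now [7 11 11 11], max=11
Drop 7: I rot2 at col 0 lands with bottom-row=11; cleared 1 line(s) (total 1); column heights now [7 11 11 11], max=11

Answer: 1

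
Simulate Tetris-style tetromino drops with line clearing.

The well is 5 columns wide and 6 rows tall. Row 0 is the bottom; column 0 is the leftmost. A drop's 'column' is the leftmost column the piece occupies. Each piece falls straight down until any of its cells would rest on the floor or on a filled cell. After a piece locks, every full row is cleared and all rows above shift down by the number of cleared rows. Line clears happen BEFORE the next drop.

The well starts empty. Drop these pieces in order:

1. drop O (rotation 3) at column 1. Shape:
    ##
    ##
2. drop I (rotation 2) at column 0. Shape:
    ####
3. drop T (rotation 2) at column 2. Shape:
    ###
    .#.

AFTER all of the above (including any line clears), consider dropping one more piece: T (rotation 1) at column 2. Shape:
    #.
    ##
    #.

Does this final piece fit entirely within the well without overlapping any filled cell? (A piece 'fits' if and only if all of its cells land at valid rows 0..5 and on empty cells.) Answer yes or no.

Drop 1: O rot3 at col 1 lands with bottom-row=0; cleared 0 line(s) (total 0); column heights now [0 2 2 0 0], max=2
Drop 2: I rot2 at col 0 lands with bottom-row=2; cleared 0 line(s) (total 0); column heights now [3 3 3 3 0], max=3
Drop 3: T rot2 at col 2 lands with bottom-row=3; cleared 0 line(s) (total 0); column heights now [3 3 5 5 5], max=5
Test piece T rot1 at col 2 (width 2): heights before test = [3 3 5 5 5]; fits = False

Answer: no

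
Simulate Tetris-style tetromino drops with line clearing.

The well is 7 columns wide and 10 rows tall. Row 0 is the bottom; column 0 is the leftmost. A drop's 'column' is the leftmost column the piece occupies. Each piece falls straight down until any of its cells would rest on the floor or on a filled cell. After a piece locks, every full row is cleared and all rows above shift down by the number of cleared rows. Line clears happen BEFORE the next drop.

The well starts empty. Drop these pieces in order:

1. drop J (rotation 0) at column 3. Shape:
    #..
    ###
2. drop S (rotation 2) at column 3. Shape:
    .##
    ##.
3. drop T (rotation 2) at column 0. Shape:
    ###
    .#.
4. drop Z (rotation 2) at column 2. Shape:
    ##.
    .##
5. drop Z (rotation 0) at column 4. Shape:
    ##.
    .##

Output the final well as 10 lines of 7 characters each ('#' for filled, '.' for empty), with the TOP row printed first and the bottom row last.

Answer: .......
.......
.......
.......
..####.
...####
....##.
...##..
####...
.#.###.

Derivation:
Drop 1: J rot0 at col 3 lands with bottom-row=0; cleared 0 line(s) (total 0); column heights now [0 0 0 2 1 1 0], max=2
Drop 2: S rot2 at col 3 lands with bottom-row=2; cleared 0 line(s) (total 0); column heights now [0 0 0 3 4 4 0], max=4
Drop 3: T rot2 at col 0 lands with bottom-row=0; cleared 0 line(s) (total 0); column heights now [2 2 2 3 4 4 0], max=4
Drop 4: Z rot2 at col 2 lands with bottom-row=4; cleared 0 line(s) (total 0); column heights now [2 2 6 6 5 4 0], max=6
Drop 5: Z rot0 at col 4 lands with bottom-row=4; cleared 0 line(s) (total 0); column heights now [2 2 6 6 6 6 5], max=6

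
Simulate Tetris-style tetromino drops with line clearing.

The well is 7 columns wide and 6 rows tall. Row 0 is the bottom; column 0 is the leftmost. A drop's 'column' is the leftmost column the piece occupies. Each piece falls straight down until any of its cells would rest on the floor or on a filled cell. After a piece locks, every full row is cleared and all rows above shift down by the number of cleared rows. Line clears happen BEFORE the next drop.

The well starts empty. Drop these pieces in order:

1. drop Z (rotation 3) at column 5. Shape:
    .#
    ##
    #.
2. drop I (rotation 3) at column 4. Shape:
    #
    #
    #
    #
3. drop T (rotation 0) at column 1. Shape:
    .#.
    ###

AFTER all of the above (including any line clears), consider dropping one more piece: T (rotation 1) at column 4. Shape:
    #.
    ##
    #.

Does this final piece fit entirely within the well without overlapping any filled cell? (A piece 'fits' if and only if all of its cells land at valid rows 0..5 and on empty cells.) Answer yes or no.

Answer: no

Derivation:
Drop 1: Z rot3 at col 5 lands with bottom-row=0; cleared 0 line(s) (total 0); column heights now [0 0 0 0 0 2 3], max=3
Drop 2: I rot3 at col 4 lands with bottom-row=0; cleared 0 line(s) (total 0); column heights now [0 0 0 0 4 2 3], max=4
Drop 3: T rot0 at col 1 lands with bottom-row=0; cleared 0 line(s) (total 0); column heights now [0 1 2 1 4 2 3], max=4
Test piece T rot1 at col 4 (width 2): heights before test = [0 1 2 1 4 2 3]; fits = False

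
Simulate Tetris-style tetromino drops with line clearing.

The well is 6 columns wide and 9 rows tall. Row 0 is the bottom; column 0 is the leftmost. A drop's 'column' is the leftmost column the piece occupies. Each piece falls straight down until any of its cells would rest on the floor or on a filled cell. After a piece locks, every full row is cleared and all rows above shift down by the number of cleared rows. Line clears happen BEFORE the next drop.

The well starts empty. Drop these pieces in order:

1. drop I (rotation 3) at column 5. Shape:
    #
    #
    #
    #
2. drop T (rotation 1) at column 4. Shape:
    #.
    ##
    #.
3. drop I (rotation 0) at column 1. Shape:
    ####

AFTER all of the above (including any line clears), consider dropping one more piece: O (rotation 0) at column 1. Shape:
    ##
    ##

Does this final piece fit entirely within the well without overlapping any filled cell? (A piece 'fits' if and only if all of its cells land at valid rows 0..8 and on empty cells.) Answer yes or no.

Answer: yes

Derivation:
Drop 1: I rot3 at col 5 lands with bottom-row=0; cleared 0 line(s) (total 0); column heights now [0 0 0 0 0 4], max=4
Drop 2: T rot1 at col 4 lands with bottom-row=3; cleared 0 line(s) (total 0); column heights now [0 0 0 0 6 5], max=6
Drop 3: I rot0 at col 1 lands with bottom-row=6; cleared 0 line(s) (total 0); column heights now [0 7 7 7 7 5], max=7
Test piece O rot0 at col 1 (width 2): heights before test = [0 7 7 7 7 5]; fits = True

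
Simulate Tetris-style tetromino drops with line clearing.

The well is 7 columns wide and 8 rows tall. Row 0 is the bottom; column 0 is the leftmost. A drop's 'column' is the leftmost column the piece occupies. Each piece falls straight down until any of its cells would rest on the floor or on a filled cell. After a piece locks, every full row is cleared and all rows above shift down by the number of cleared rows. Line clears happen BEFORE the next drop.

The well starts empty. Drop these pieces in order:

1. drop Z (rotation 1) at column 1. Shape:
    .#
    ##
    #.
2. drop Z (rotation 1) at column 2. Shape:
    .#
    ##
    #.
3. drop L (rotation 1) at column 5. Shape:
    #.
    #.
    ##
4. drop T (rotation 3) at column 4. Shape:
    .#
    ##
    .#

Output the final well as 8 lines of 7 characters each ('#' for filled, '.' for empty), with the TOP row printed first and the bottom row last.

Answer: .......
.......
...#.#.
..####.
..#..#.
..#..#.
.##..#.
.#...##

Derivation:
Drop 1: Z rot1 at col 1 lands with bottom-row=0; cleared 0 line(s) (total 0); column heights now [0 2 3 0 0 0 0], max=3
Drop 2: Z rot1 at col 2 lands with bottom-row=3; cleared 0 line(s) (total 0); column heights now [0 2 5 6 0 0 0], max=6
Drop 3: L rot1 at col 5 lands with bottom-row=0; cleared 0 line(s) (total 0); column heights now [0 2 5 6 0 3 1], max=6
Drop 4: T rot3 at col 4 lands with bottom-row=3; cleared 0 line(s) (total 0); column heights now [0 2 5 6 5 6 1], max=6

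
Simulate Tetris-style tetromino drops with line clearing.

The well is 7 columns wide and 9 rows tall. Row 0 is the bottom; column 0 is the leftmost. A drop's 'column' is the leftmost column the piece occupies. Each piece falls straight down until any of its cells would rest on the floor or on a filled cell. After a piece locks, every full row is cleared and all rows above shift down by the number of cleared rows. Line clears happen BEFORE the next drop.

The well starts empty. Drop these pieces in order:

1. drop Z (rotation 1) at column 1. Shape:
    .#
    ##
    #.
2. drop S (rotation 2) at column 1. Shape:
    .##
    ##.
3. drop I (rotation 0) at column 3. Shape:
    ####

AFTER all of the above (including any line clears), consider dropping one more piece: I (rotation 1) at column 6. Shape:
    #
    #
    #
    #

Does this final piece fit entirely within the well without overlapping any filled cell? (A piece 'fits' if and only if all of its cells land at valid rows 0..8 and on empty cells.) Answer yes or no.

Drop 1: Z rot1 at col 1 lands with bottom-row=0; cleared 0 line(s) (total 0); column heights now [0 2 3 0 0 0 0], max=3
Drop 2: S rot2 at col 1 lands with bottom-row=3; cleared 0 line(s) (total 0); column heights now [0 4 5 5 0 0 0], max=5
Drop 3: I rot0 at col 3 lands with bottom-row=5; cleared 0 line(s) (total 0); column heights now [0 4 5 6 6 6 6], max=6
Test piece I rot1 at col 6 (width 1): heights before test = [0 4 5 6 6 6 6]; fits = False

Answer: no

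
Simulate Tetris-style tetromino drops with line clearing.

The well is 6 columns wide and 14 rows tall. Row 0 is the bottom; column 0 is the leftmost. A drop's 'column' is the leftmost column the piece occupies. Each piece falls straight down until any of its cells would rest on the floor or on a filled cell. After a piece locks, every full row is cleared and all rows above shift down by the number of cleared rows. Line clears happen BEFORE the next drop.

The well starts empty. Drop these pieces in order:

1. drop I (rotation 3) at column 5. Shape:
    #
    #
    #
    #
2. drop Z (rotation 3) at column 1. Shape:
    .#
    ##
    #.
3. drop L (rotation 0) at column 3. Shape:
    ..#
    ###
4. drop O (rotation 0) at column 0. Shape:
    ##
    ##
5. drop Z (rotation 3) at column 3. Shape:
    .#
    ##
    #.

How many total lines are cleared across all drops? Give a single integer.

Drop 1: I rot3 at col 5 lands with bottom-row=0; cleared 0 line(s) (total 0); column heights now [0 0 0 0 0 4], max=4
Drop 2: Z rot3 at col 1 lands with bottom-row=0; cleared 0 line(s) (total 0); column heights now [0 2 3 0 0 4], max=4
Drop 3: L rot0 at col 3 lands with bottom-row=4; cleared 0 line(s) (total 0); column heights now [0 2 3 5 5 6], max=6
Drop 4: O rot0 at col 0 lands with bottom-row=2; cleared 0 line(s) (total 0); column heights now [4 4 3 5 5 6], max=6
Drop 5: Z rot3 at col 3 lands with bottom-row=5; cleared 0 line(s) (total 0); column heights now [4 4 3 7 8 6], max=8

Answer: 0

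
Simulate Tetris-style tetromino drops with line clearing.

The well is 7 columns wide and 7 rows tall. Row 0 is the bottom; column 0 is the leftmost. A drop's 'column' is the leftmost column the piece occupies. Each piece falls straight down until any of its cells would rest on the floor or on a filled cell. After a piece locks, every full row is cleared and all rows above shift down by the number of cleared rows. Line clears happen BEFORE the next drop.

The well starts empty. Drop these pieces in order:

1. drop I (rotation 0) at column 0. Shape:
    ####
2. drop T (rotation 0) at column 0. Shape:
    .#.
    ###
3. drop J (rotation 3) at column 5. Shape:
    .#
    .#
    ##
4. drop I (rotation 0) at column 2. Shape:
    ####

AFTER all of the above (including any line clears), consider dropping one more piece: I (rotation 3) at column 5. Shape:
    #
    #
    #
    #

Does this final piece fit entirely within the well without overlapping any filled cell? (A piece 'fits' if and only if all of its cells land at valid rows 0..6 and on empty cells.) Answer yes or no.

Drop 1: I rot0 at col 0 lands with bottom-row=0; cleared 0 line(s) (total 0); column heights now [1 1 1 1 0 0 0], max=1
Drop 2: T rot0 at col 0 lands with bottom-row=1; cleared 0 line(s) (total 0); column heights now [2 3 2 1 0 0 0], max=3
Drop 3: J rot3 at col 5 lands with bottom-row=0; cleared 0 line(s) (total 0); column heights now [2 3 2 1 0 1 3], max=3
Drop 4: I rot0 at col 2 lands with bottom-row=2; cleared 0 line(s) (total 0); column heights now [2 3 3 3 3 3 3], max=3
Test piece I rot3 at col 5 (width 1): heights before test = [2 3 3 3 3 3 3]; fits = True

Answer: yes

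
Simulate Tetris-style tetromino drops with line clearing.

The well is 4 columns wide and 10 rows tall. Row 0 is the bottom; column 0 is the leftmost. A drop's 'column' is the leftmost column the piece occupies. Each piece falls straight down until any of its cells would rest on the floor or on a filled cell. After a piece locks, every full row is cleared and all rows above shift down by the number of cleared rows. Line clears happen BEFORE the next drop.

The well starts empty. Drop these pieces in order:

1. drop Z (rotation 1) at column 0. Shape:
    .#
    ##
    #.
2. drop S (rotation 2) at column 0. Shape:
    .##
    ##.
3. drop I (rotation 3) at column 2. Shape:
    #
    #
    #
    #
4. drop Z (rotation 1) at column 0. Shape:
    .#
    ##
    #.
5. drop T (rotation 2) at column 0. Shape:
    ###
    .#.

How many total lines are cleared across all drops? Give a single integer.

Answer: 0

Derivation:
Drop 1: Z rot1 at col 0 lands with bottom-row=0; cleared 0 line(s) (total 0); column heights now [2 3 0 0], max=3
Drop 2: S rot2 at col 0 lands with bottom-row=3; cleared 0 line(s) (total 0); column heights now [4 5 5 0], max=5
Drop 3: I rot3 at col 2 lands with bottom-row=5; cleared 0 line(s) (total 0); column heights now [4 5 9 0], max=9
Drop 4: Z rot1 at col 0 lands with bottom-row=4; cleared 0 line(s) (total 0); column heights now [6 7 9 0], max=9
Drop 5: T rot2 at col 0 lands with bottom-row=8; cleared 0 line(s) (total 0); column heights now [10 10 10 0], max=10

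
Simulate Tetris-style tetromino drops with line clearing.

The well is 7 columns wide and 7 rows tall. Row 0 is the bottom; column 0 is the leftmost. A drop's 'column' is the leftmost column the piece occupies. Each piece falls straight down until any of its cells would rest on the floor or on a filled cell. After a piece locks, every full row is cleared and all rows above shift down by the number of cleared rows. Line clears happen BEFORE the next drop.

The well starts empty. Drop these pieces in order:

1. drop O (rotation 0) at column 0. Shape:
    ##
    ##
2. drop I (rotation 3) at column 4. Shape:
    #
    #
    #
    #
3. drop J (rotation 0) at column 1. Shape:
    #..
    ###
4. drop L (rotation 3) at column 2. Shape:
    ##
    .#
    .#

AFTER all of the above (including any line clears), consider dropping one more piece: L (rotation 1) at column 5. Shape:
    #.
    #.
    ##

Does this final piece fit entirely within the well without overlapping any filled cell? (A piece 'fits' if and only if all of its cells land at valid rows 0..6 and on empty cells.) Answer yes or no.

Drop 1: O rot0 at col 0 lands with bottom-row=0; cleared 0 line(s) (total 0); column heights now [2 2 0 0 0 0 0], max=2
Drop 2: I rot3 at col 4 lands with bottom-row=0; cleared 0 line(s) (total 0); column heights now [2 2 0 0 4 0 0], max=4
Drop 3: J rot0 at col 1 lands with bottom-row=2; cleared 0 line(s) (total 0); column heights now [2 4 3 3 4 0 0], max=4
Drop 4: L rot3 at col 2 lands with bottom-row=3; cleared 0 line(s) (total 0); column heights now [2 4 6 6 4 0 0], max=6
Test piece L rot1 at col 5 (width 2): heights before test = [2 4 6 6 4 0 0]; fits = True

Answer: yes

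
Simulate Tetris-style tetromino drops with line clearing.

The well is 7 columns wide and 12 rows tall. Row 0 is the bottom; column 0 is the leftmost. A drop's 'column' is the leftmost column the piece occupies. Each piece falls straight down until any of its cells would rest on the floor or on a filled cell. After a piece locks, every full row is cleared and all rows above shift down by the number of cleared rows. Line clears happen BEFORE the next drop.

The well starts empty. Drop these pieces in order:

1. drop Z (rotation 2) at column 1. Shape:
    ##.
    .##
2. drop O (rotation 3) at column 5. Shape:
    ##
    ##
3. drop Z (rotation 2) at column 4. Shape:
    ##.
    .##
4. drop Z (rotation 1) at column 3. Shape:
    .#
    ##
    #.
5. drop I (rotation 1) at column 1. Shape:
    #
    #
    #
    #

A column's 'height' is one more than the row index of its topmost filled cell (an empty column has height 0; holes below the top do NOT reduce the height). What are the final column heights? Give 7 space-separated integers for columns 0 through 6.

Answer: 0 6 2 5 6 4 3

Derivation:
Drop 1: Z rot2 at col 1 lands with bottom-row=0; cleared 0 line(s) (total 0); column heights now [0 2 2 1 0 0 0], max=2
Drop 2: O rot3 at col 5 lands with bottom-row=0; cleared 0 line(s) (total 0); column heights now [0 2 2 1 0 2 2], max=2
Drop 3: Z rot2 at col 4 lands with bottom-row=2; cleared 0 line(s) (total 0); column heights now [0 2 2 1 4 4 3], max=4
Drop 4: Z rot1 at col 3 lands with bottom-row=3; cleared 0 line(s) (total 0); column heights now [0 2 2 5 6 4 3], max=6
Drop 5: I rot1 at col 1 lands with bottom-row=2; cleared 0 line(s) (total 0); column heights now [0 6 2 5 6 4 3], max=6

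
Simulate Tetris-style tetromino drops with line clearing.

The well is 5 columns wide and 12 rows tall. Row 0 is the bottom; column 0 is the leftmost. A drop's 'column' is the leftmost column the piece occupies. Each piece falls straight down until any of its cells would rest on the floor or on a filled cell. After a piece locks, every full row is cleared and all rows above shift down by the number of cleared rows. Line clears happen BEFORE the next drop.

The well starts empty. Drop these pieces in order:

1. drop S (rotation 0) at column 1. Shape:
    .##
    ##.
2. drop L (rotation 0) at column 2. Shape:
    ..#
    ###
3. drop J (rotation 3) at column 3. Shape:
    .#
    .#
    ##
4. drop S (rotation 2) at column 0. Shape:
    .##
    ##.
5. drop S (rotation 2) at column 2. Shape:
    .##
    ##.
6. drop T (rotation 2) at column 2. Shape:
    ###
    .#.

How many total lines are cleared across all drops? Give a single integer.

Drop 1: S rot0 at col 1 lands with bottom-row=0; cleared 0 line(s) (total 0); column heights now [0 1 2 2 0], max=2
Drop 2: L rot0 at col 2 lands with bottom-row=2; cleared 0 line(s) (total 0); column heights now [0 1 3 3 4], max=4
Drop 3: J rot3 at col 3 lands with bottom-row=4; cleared 0 line(s) (total 0); column heights now [0 1 3 5 7], max=7
Drop 4: S rot2 at col 0 lands with bottom-row=2; cleared 1 line(s) (total 1); column heights now [0 3 3 4 6], max=6
Drop 5: S rot2 at col 2 lands with bottom-row=5; cleared 0 line(s) (total 1); column heights now [0 3 6 7 7], max=7
Drop 6: T rot2 at col 2 lands with bottom-row=7; cleared 0 line(s) (total 1); column heights now [0 3 9 9 9], max=9

Answer: 1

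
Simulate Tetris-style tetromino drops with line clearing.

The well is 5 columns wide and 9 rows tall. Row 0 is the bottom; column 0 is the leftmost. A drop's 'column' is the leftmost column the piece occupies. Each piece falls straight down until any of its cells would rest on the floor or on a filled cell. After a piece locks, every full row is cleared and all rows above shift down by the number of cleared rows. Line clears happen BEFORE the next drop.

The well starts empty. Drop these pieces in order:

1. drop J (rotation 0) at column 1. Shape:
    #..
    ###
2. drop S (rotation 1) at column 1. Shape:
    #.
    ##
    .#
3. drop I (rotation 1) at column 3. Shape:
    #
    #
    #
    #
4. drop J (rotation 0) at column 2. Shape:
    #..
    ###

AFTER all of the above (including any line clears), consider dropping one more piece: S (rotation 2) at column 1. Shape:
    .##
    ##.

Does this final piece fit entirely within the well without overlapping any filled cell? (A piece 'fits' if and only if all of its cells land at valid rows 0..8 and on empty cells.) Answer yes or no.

Answer: yes

Derivation:
Drop 1: J rot0 at col 1 lands with bottom-row=0; cleared 0 line(s) (total 0); column heights now [0 2 1 1 0], max=2
Drop 2: S rot1 at col 1 lands with bottom-row=1; cleared 0 line(s) (total 0); column heights now [0 4 3 1 0], max=4
Drop 3: I rot1 at col 3 lands with bottom-row=1; cleared 0 line(s) (total 0); column heights now [0 4 3 5 0], max=5
Drop 4: J rot0 at col 2 lands with bottom-row=5; cleared 0 line(s) (total 0); column heights now [0 4 7 6 6], max=7
Test piece S rot2 at col 1 (width 3): heights before test = [0 4 7 6 6]; fits = True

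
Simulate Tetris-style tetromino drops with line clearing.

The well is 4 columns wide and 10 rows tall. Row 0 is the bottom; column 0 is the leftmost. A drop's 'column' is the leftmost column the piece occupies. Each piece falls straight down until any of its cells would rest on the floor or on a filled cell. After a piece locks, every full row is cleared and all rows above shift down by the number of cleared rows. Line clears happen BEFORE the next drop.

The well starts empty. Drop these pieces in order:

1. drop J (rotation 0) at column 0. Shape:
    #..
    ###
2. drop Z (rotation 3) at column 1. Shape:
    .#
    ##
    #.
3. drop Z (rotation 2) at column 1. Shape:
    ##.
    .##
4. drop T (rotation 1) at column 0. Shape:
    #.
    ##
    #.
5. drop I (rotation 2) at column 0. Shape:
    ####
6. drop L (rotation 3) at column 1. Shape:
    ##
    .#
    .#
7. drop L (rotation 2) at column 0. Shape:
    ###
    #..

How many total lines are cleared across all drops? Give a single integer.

Answer: 1

Derivation:
Drop 1: J rot0 at col 0 lands with bottom-row=0; cleared 0 line(s) (total 0); column heights now [2 1 1 0], max=2
Drop 2: Z rot3 at col 1 lands with bottom-row=1; cleared 0 line(s) (total 0); column heights now [2 3 4 0], max=4
Drop 3: Z rot2 at col 1 lands with bottom-row=4; cleared 0 line(s) (total 0); column heights now [2 6 6 5], max=6
Drop 4: T rot1 at col 0 lands with bottom-row=5; cleared 0 line(s) (total 0); column heights now [8 7 6 5], max=8
Drop 5: I rot2 at col 0 lands with bottom-row=8; cleared 1 line(s) (total 1); column heights now [8 7 6 5], max=8
Drop 6: L rot3 at col 1 lands with bottom-row=6; cleared 0 line(s) (total 1); column heights now [8 9 9 5], max=9
Drop 7: L rot2 at col 0 lands with bottom-row=8; cleared 0 line(s) (total 1); column heights now [10 10 10 5], max=10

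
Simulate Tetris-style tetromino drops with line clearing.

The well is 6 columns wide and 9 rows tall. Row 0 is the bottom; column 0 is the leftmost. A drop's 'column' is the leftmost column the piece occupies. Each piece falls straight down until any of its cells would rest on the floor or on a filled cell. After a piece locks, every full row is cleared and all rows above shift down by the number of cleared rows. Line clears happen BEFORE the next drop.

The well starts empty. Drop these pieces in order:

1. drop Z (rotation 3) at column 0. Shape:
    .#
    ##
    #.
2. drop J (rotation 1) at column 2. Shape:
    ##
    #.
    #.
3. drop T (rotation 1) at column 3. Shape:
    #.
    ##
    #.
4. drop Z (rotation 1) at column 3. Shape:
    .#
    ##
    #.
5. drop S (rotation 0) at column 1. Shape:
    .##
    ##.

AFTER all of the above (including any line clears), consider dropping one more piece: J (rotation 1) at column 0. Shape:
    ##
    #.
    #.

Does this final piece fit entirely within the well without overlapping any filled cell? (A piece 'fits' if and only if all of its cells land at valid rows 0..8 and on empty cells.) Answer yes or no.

Drop 1: Z rot3 at col 0 lands with bottom-row=0; cleared 0 line(s) (total 0); column heights now [2 3 0 0 0 0], max=3
Drop 2: J rot1 at col 2 lands with bottom-row=0; cleared 0 line(s) (total 0); column heights now [2 3 3 3 0 0], max=3
Drop 3: T rot1 at col 3 lands with bottom-row=3; cleared 0 line(s) (total 0); column heights now [2 3 3 6 5 0], max=6
Drop 4: Z rot1 at col 3 lands with bottom-row=6; cleared 0 line(s) (total 0); column heights now [2 3 3 8 9 0], max=9
Drop 5: S rot0 at col 1 lands with bottom-row=7; cleared 0 line(s) (total 0); column heights now [2 8 9 9 9 0], max=9
Test piece J rot1 at col 0 (width 2): heights before test = [2 8 9 9 9 0]; fits = True

Answer: yes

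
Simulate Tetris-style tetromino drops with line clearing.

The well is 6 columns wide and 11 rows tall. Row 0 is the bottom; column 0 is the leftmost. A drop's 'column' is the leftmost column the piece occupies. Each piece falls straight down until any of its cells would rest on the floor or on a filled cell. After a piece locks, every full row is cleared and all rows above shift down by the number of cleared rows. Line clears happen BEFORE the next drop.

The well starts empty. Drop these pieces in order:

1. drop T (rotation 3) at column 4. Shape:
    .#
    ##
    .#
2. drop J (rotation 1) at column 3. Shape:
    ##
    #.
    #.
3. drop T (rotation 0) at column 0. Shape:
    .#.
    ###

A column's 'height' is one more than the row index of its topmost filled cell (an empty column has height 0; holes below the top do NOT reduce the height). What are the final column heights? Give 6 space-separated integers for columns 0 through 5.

Drop 1: T rot3 at col 4 lands with bottom-row=0; cleared 0 line(s) (total 0); column heights now [0 0 0 0 2 3], max=3
Drop 2: J rot1 at col 3 lands with bottom-row=0; cleared 0 line(s) (total 0); column heights now [0 0 0 3 3 3], max=3
Drop 3: T rot0 at col 0 lands with bottom-row=0; cleared 0 line(s) (total 0); column heights now [1 2 1 3 3 3], max=3

Answer: 1 2 1 3 3 3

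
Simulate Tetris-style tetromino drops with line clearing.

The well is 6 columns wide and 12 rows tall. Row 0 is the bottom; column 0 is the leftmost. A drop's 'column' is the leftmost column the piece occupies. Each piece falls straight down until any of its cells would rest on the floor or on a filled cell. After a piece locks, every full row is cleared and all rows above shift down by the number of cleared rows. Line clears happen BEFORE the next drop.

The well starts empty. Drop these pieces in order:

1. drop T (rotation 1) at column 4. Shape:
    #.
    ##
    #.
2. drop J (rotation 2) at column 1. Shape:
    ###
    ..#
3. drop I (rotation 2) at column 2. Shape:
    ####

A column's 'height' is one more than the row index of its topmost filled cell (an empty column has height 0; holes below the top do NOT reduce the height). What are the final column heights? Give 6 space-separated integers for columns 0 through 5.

Drop 1: T rot1 at col 4 lands with bottom-row=0; cleared 0 line(s) (total 0); column heights now [0 0 0 0 3 2], max=3
Drop 2: J rot2 at col 1 lands with bottom-row=0; cleared 0 line(s) (total 0); column heights now [0 2 2 2 3 2], max=3
Drop 3: I rot2 at col 2 lands with bottom-row=3; cleared 0 line(s) (total 0); column heights now [0 2 4 4 4 4], max=4

Answer: 0 2 4 4 4 4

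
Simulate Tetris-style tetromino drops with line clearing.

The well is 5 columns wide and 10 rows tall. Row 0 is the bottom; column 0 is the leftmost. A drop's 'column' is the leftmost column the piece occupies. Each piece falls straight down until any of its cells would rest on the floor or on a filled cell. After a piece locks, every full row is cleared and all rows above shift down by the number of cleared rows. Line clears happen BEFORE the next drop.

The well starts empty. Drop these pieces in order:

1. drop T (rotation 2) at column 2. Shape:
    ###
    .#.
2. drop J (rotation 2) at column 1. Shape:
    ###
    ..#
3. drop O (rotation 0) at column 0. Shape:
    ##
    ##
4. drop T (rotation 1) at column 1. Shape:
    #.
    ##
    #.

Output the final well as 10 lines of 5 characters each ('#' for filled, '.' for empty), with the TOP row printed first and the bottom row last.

Answer: .....
.#...
.##..
.#...
##...
##...
.###.
...#.
..###
...#.

Derivation:
Drop 1: T rot2 at col 2 lands with bottom-row=0; cleared 0 line(s) (total 0); column heights now [0 0 2 2 2], max=2
Drop 2: J rot2 at col 1 lands with bottom-row=2; cleared 0 line(s) (total 0); column heights now [0 4 4 4 2], max=4
Drop 3: O rot0 at col 0 lands with bottom-row=4; cleared 0 line(s) (total 0); column heights now [6 6 4 4 2], max=6
Drop 4: T rot1 at col 1 lands with bottom-row=6; cleared 0 line(s) (total 0); column heights now [6 9 8 4 2], max=9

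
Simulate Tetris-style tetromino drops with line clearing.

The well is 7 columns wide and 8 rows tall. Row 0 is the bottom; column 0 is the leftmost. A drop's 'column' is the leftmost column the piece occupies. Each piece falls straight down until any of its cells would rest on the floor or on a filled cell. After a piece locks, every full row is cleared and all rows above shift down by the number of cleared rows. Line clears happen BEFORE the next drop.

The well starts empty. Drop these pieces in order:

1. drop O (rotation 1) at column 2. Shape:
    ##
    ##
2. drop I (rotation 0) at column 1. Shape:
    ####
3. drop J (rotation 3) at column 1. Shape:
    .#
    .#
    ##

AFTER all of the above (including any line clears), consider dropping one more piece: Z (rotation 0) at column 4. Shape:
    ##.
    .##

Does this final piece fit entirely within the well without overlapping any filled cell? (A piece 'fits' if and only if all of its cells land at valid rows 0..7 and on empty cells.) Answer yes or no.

Drop 1: O rot1 at col 2 lands with bottom-row=0; cleared 0 line(s) (total 0); column heights now [0 0 2 2 0 0 0], max=2
Drop 2: I rot0 at col 1 lands with bottom-row=2; cleared 0 line(s) (total 0); column heights now [0 3 3 3 3 0 0], max=3
Drop 3: J rot3 at col 1 lands with bottom-row=3; cleared 0 line(s) (total 0); column heights now [0 4 6 3 3 0 0], max=6
Test piece Z rot0 at col 4 (width 3): heights before test = [0 4 6 3 3 0 0]; fits = True

Answer: yes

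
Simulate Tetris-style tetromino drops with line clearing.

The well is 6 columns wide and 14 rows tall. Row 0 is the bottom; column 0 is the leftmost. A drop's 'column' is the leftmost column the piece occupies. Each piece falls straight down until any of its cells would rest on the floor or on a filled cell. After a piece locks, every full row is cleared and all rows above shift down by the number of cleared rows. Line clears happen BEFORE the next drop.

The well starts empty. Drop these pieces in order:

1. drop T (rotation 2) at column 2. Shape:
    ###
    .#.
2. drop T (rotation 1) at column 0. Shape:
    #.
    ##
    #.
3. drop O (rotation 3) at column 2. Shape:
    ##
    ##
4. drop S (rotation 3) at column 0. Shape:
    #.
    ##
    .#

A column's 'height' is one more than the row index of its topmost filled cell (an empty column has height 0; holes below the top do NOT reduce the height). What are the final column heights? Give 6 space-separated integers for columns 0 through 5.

Drop 1: T rot2 at col 2 lands with bottom-row=0; cleared 0 line(s) (total 0); column heights now [0 0 2 2 2 0], max=2
Drop 2: T rot1 at col 0 lands with bottom-row=0; cleared 0 line(s) (total 0); column heights now [3 2 2 2 2 0], max=3
Drop 3: O rot3 at col 2 lands with bottom-row=2; cleared 0 line(s) (total 0); column heights now [3 2 4 4 2 0], max=4
Drop 4: S rot3 at col 0 lands with bottom-row=2; cleared 0 line(s) (total 0); column heights now [5 4 4 4 2 0], max=5

Answer: 5 4 4 4 2 0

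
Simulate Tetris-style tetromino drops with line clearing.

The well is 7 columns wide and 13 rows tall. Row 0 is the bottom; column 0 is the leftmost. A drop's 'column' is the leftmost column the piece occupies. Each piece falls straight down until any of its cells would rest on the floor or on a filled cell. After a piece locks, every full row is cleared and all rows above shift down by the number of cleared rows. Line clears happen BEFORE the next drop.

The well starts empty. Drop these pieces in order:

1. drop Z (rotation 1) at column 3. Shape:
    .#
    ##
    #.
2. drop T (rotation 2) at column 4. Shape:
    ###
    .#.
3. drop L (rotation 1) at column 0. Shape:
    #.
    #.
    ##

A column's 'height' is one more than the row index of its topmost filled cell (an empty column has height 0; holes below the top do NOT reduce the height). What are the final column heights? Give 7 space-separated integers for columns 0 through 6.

Answer: 3 1 0 2 4 4 4

Derivation:
Drop 1: Z rot1 at col 3 lands with bottom-row=0; cleared 0 line(s) (total 0); column heights now [0 0 0 2 3 0 0], max=3
Drop 2: T rot2 at col 4 lands with bottom-row=2; cleared 0 line(s) (total 0); column heights now [0 0 0 2 4 4 4], max=4
Drop 3: L rot1 at col 0 lands with bottom-row=0; cleared 0 line(s) (total 0); column heights now [3 1 0 2 4 4 4], max=4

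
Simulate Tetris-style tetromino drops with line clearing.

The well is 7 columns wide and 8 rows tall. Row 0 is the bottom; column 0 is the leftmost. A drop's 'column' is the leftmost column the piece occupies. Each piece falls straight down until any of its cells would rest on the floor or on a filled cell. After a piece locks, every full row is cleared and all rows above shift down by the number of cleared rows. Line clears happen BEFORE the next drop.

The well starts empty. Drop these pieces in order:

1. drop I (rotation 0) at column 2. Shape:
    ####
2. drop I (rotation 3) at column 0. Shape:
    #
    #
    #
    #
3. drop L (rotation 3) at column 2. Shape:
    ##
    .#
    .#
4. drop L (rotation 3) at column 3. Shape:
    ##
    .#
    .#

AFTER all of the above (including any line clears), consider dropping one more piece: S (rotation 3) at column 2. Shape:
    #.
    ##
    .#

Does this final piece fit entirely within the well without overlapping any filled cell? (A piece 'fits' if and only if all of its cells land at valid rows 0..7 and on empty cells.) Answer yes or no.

Answer: yes

Derivation:
Drop 1: I rot0 at col 2 lands with bottom-row=0; cleared 0 line(s) (total 0); column heights now [0 0 1 1 1 1 0], max=1
Drop 2: I rot3 at col 0 lands with bottom-row=0; cleared 0 line(s) (total 0); column heights now [4 0 1 1 1 1 0], max=4
Drop 3: L rot3 at col 2 lands with bottom-row=1; cleared 0 line(s) (total 0); column heights now [4 0 4 4 1 1 0], max=4
Drop 4: L rot3 at col 3 lands with bottom-row=2; cleared 0 line(s) (total 0); column heights now [4 0 4 5 5 1 0], max=5
Test piece S rot3 at col 2 (width 2): heights before test = [4 0 4 5 5 1 0]; fits = True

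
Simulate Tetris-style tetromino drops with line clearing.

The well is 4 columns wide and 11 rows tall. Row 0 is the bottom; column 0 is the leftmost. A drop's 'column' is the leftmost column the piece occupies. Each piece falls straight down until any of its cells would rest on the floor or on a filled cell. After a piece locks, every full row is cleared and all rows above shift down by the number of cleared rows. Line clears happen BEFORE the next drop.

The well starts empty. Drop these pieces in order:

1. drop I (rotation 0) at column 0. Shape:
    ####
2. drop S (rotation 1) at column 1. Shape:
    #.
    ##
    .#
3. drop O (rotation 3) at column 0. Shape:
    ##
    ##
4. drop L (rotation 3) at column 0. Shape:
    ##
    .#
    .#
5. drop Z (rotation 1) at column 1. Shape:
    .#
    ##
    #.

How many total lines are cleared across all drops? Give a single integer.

Drop 1: I rot0 at col 0 lands with bottom-row=0; cleared 1 line(s) (total 1); column heights now [0 0 0 0], max=0
Drop 2: S rot1 at col 1 lands with bottom-row=0; cleared 0 line(s) (total 1); column heights now [0 3 2 0], max=3
Drop 3: O rot3 at col 0 lands with bottom-row=3; cleared 0 line(s) (total 1); column heights now [5 5 2 0], max=5
Drop 4: L rot3 at col 0 lands with bottom-row=5; cleared 0 line(s) (total 1); column heights now [8 8 2 0], max=8
Drop 5: Z rot1 at col 1 lands with bottom-row=8; cleared 0 line(s) (total 1); column heights now [8 10 11 0], max=11

Answer: 1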